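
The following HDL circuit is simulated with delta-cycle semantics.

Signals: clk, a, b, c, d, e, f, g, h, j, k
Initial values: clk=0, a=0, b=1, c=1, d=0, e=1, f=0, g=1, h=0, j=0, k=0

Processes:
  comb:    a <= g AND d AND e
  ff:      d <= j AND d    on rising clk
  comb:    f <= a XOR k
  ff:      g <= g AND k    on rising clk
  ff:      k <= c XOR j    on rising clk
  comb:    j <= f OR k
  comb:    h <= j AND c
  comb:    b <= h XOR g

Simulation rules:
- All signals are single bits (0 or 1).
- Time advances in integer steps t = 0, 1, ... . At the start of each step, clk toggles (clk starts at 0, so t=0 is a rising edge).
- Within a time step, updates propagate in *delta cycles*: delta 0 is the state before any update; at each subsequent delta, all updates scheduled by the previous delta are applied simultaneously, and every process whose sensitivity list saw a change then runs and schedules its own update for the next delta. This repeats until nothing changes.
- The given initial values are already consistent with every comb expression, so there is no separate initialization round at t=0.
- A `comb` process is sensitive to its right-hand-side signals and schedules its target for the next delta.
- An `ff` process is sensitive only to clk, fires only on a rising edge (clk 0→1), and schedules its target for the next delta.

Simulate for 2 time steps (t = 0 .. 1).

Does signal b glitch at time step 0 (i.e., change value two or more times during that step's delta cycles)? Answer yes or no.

yes

t=0 Δ0: a=0 b=1 c=1 d=0 f=0 k=0 clk=0 g=1 e=1 j=0 h=0
  Δ1: clk:0→1
  Δ2: k:0→1, g:1→0
  Δ3: b:1→0, f:0→1, j:0→1
  Δ4: h:0→1
  Δ5: b:0→1
  (5Δ to stable)
t=1 Δ0: a=0 b=1 c=1 d=0 f=1 k=1 clk=1 g=0 e=1 j=1 h=1
  Δ1: clk:1→0
  (1Δ to stable)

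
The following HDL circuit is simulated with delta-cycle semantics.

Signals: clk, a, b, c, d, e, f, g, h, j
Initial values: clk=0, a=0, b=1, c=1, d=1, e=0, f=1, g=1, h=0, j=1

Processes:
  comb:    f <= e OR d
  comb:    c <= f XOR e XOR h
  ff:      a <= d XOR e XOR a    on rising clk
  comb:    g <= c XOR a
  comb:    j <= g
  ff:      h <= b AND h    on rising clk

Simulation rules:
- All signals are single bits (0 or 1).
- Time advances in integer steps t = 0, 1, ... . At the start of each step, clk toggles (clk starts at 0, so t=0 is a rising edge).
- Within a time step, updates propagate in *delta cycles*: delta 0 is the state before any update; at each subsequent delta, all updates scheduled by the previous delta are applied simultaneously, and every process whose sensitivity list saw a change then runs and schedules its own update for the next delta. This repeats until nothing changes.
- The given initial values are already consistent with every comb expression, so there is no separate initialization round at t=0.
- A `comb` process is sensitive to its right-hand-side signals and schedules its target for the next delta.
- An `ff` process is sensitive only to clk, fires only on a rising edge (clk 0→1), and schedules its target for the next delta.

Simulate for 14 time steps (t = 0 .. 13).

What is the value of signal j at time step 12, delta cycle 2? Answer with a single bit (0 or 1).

1

t=0 Δ0: d=1 h=0 j=1 f=1 b=1 e=0 c=1 a=0 g=1 clk=0
  Δ1: clk:0→1
  Δ2: a:0→1
  Δ3: g:1→0
  Δ4: j:1→0
  (4Δ to stable)
t=1 Δ0: d=1 h=0 j=0 f=1 b=1 e=0 c=1 a=1 g=0 clk=1
  Δ1: clk:1→0
  (1Δ to stable)
t=2 Δ0: d=1 h=0 j=0 f=1 b=1 e=0 c=1 a=1 g=0 clk=0
  Δ1: clk:0→1
  Δ2: a:1→0
  Δ3: g:0→1
  Δ4: j:0→1
  (4Δ to stable)
t=3 Δ0: d=1 h=0 j=1 f=1 b=1 e=0 c=1 a=0 g=1 clk=1
  Δ1: clk:1→0
  (1Δ to stable)
t=4 Δ0: d=1 h=0 j=1 f=1 b=1 e=0 c=1 a=0 g=1 clk=0
  Δ1: clk:0→1
  Δ2: a:0→1
  Δ3: g:1→0
  Δ4: j:1→0
  (4Δ to stable)
t=5 Δ0: d=1 h=0 j=0 f=1 b=1 e=0 c=1 a=1 g=0 clk=1
  Δ1: clk:1→0
  (1Δ to stable)
t=6 Δ0: d=1 h=0 j=0 f=1 b=1 e=0 c=1 a=1 g=0 clk=0
  Δ1: clk:0→1
  Δ2: a:1→0
  Δ3: g:0→1
  Δ4: j:0→1
  (4Δ to stable)
t=7 Δ0: d=1 h=0 j=1 f=1 b=1 e=0 c=1 a=0 g=1 clk=1
  Δ1: clk:1→0
  (1Δ to stable)
t=8 Δ0: d=1 h=0 j=1 f=1 b=1 e=0 c=1 a=0 g=1 clk=0
  Δ1: clk:0→1
  Δ2: a:0→1
  Δ3: g:1→0
  Δ4: j:1→0
  (4Δ to stable)
t=9 Δ0: d=1 h=0 j=0 f=1 b=1 e=0 c=1 a=1 g=0 clk=1
  Δ1: clk:1→0
  (1Δ to stable)
t=10 Δ0: d=1 h=0 j=0 f=1 b=1 e=0 c=1 a=1 g=0 clk=0
  Δ1: clk:0→1
  Δ2: a:1→0
  Δ3: g:0→1
  Δ4: j:0→1
  (4Δ to stable)
t=11 Δ0: d=1 h=0 j=1 f=1 b=1 e=0 c=1 a=0 g=1 clk=1
  Δ1: clk:1→0
  (1Δ to stable)
t=12 Δ0: d=1 h=0 j=1 f=1 b=1 e=0 c=1 a=0 g=1 clk=0
  Δ1: clk:0→1
  Δ2: a:0→1
  Δ3: g:1→0
  Δ4: j:1→0
  (4Δ to stable)
t=13 Δ0: d=1 h=0 j=0 f=1 b=1 e=0 c=1 a=1 g=0 clk=1
  Δ1: clk:1→0
  (1Δ to stable)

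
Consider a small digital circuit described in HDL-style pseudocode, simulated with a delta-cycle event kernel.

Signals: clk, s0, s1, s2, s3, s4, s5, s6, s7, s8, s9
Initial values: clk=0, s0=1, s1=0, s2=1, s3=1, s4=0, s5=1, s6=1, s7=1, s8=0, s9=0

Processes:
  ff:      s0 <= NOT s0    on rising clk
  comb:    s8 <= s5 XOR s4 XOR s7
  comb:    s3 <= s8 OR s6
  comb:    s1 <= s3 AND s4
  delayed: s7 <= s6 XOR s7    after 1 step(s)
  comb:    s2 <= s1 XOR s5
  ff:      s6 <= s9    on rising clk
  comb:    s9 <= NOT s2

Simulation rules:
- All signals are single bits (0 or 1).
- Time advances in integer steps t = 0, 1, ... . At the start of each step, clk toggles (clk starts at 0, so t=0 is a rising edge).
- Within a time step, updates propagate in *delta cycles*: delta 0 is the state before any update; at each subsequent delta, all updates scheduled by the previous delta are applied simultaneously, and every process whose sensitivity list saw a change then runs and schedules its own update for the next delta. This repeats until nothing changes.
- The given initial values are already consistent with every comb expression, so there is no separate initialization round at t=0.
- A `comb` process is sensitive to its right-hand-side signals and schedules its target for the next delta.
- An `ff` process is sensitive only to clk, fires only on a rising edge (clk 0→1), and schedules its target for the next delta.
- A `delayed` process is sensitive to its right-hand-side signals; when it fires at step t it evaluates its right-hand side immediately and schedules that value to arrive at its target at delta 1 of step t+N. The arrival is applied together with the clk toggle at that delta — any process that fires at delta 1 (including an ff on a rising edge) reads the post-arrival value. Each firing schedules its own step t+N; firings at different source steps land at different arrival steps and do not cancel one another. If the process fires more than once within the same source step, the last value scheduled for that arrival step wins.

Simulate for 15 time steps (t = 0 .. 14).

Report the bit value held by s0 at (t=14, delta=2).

1

[bits: s4,s8,s9,s3,s0,s7,s2,s5,s6,clk,s1]
t=0: Δ0=00011111100 Δ1=00011111110 Δ2=00010111010 Δ3=00000111010 | 3Δ
t=1: Δ0=00000111010 Δ1=00000111000 | 1Δ
t=2: Δ0=00000111000 Δ1=00000111010 Δ2=00001111010 | 2Δ
t=3: Δ0=00001111010 Δ1=00001111000 | 1Δ
t=4: Δ0=00001111000 Δ1=00001111010 Δ2=00000111010 | 2Δ
t=5: Δ0=00000111010 Δ1=00000111000 | 1Δ
t=6: Δ0=00000111000 Δ1=00000111010 Δ2=00001111010 | 2Δ
t=7: Δ0=00001111010 Δ1=00001111000 | 1Δ
t=8: Δ0=00001111000 Δ1=00001111010 Δ2=00000111010 | 2Δ
t=9: Δ0=00000111010 Δ1=00000111000 | 1Δ
t=10: Δ0=00000111000 Δ1=00000111010 Δ2=00001111010 | 2Δ
t=11: Δ0=00001111010 Δ1=00001111000 | 1Δ
t=12: Δ0=00001111000 Δ1=00001111010 Δ2=00000111010 | 2Δ
t=13: Δ0=00000111010 Δ1=00000111000 | 1Δ
t=14: Δ0=00000111000 Δ1=00000111010 Δ2=00001111010 | 2Δ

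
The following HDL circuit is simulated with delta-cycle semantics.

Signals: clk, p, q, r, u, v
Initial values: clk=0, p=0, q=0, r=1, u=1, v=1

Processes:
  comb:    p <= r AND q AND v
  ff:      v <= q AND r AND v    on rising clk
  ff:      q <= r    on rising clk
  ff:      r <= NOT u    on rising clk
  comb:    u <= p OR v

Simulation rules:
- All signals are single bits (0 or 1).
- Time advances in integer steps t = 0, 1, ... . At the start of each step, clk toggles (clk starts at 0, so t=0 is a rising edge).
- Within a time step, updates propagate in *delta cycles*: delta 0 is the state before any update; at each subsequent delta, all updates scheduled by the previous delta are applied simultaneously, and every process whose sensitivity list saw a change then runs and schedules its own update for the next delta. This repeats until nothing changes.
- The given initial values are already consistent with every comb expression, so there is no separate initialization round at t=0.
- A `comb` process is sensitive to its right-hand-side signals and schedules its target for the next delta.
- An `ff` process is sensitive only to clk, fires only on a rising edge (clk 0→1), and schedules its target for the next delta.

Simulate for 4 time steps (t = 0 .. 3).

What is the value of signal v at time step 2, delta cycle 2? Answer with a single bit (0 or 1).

0

[bits: q,u,r,v,clk,p]
t=0: Δ0=011100 Δ1=011110 Δ2=110010 Δ3=100010 | 3Δ
t=1: Δ0=100010 Δ1=100000 | 1Δ
t=2: Δ0=100000 Δ1=100010 Δ2=001010 | 2Δ
t=3: Δ0=001010 Δ1=001000 | 1Δ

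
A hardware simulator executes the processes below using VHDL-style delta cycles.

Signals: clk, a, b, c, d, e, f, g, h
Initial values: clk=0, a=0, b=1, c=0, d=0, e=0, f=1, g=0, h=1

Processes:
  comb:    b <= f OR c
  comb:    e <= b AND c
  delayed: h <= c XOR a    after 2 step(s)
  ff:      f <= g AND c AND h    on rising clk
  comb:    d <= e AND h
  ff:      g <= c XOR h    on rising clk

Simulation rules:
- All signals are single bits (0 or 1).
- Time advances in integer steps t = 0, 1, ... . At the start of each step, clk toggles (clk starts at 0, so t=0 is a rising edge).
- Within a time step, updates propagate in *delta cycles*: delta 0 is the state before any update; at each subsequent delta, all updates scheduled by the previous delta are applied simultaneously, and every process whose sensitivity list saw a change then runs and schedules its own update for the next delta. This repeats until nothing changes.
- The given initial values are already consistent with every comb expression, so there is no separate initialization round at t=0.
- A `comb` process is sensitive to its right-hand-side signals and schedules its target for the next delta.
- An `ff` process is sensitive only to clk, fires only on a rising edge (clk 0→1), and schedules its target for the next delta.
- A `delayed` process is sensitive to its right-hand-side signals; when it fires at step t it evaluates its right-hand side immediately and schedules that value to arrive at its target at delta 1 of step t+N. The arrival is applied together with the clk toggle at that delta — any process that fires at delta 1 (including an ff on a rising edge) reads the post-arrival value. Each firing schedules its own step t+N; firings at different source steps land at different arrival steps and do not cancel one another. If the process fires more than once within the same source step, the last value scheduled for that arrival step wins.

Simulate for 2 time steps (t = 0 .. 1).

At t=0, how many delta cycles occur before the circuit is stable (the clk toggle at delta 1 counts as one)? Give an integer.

3

[bits: clk,c,d,a,g,f,e,h,b]
t=0: Δ0=000001011 Δ1=100001011 Δ2=100010011 Δ3=100010010 | 3Δ
t=1: Δ0=100010010 Δ1=000010010 | 1Δ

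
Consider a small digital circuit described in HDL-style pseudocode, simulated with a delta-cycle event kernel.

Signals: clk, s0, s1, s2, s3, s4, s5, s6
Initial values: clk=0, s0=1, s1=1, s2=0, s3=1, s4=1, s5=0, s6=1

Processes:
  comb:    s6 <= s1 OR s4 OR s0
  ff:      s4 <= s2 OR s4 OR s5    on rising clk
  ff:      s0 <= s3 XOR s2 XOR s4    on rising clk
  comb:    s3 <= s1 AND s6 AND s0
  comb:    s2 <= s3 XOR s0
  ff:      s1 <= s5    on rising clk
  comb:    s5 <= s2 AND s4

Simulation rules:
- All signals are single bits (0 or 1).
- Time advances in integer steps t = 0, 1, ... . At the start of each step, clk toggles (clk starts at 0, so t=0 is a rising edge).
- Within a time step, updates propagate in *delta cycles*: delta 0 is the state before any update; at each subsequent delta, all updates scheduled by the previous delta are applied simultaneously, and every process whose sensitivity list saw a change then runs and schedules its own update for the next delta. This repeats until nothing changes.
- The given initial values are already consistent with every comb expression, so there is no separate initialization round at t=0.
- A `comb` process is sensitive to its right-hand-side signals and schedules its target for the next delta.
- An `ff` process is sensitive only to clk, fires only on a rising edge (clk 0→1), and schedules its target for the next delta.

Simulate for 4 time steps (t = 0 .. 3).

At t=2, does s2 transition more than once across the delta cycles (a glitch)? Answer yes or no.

t=0 Δ0: s1=1 s0=1 s4=1 s5=0 clk=0 s3=1 s6=1 s2=0
  Δ1: clk:0→1
  Δ2: s1:1→0, s0:1→0
  Δ3: s3:1→0, s2:0→1
  Δ4: s5:0→1, s2:1→0
  Δ5: s5:1→0
  (5Δ to stable)
t=1 Δ0: s1=0 s0=0 s4=1 s5=0 clk=1 s3=0 s6=1 s2=0
  Δ1: clk:1→0
  (1Δ to stable)
t=2 Δ0: s1=0 s0=0 s4=1 s5=0 clk=0 s3=0 s6=1 s2=0
  Δ1: clk:0→1
  Δ2: s0:0→1
  Δ3: s2:0→1
  Δ4: s5:0→1
  (4Δ to stable)
t=3 Δ0: s1=0 s0=1 s4=1 s5=1 clk=1 s3=0 s6=1 s2=1
  Δ1: clk:1→0
  (1Δ to stable)

no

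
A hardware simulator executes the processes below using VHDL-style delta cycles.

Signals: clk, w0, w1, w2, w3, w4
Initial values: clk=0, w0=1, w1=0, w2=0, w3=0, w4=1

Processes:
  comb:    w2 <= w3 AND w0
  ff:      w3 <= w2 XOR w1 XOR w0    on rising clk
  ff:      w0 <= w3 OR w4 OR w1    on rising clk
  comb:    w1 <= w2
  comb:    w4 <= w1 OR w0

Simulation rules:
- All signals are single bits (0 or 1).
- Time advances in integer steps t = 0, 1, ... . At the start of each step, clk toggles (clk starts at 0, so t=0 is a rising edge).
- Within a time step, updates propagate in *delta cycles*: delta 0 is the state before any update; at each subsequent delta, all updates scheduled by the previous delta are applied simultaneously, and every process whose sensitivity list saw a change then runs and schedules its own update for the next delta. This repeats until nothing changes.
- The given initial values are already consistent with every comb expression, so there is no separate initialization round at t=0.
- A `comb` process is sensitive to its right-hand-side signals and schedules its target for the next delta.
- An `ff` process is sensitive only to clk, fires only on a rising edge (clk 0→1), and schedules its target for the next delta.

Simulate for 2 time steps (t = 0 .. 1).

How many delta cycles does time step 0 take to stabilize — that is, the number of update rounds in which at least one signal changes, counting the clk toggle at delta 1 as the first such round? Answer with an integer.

4

t0.Δ0 w1=0 w2=0 clk=0 w0=1 w4=1 w3=0
t0.Δ1 w1=0 w2=0 clk=1 w0=1 w4=1 w3=0
t0.Δ2 w1=0 w2=0 clk=1 w0=1 w4=1 w3=1
t0.Δ3 w1=0 w2=1 clk=1 w0=1 w4=1 w3=1
t0.Δ4 w1=1 w2=1 clk=1 w0=1 w4=1 w3=1
t1.Δ0 w1=1 w2=1 clk=1 w0=1 w4=1 w3=1
t1.Δ1 w1=1 w2=1 clk=0 w0=1 w4=1 w3=1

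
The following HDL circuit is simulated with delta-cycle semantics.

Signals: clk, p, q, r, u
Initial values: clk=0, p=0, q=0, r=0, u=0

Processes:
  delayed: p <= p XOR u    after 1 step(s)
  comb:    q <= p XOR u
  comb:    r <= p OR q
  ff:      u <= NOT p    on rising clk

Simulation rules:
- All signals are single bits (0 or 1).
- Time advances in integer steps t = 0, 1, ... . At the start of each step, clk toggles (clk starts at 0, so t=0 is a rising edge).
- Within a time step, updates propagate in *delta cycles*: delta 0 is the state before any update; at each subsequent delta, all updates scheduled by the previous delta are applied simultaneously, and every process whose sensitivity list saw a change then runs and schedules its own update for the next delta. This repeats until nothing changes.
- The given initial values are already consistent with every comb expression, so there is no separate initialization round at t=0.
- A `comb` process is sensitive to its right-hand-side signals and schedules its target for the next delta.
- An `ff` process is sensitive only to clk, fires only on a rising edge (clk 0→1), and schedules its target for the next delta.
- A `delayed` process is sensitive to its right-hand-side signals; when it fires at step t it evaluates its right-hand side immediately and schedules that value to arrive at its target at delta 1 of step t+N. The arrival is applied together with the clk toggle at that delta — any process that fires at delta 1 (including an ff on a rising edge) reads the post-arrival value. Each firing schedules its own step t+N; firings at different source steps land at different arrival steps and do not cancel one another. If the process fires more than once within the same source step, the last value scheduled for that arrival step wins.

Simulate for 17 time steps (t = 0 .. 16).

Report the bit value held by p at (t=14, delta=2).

0

t0.Δ0 clk=0 u=0 q=0 p=0 r=0
t0.Δ1 clk=1 u=0 q=0 p=0 r=0
t0.Δ2 clk=1 u=1 q=0 p=0 r=0
t0.Δ3 clk=1 u=1 q=1 p=0 r=0
t0.Δ4 clk=1 u=1 q=1 p=0 r=1
t1.Δ0 clk=1 u=1 q=1 p=0 r=1
t1.Δ1 clk=0 u=1 q=1 p=1 r=1
t1.Δ2 clk=0 u=1 q=0 p=1 r=1
t2.Δ0 clk=0 u=1 q=0 p=1 r=1
t2.Δ1 clk=1 u=1 q=0 p=0 r=1
t2.Δ2 clk=1 u=1 q=1 p=0 r=0
t2.Δ3 clk=1 u=1 q=1 p=0 r=1
t3.Δ0 clk=1 u=1 q=1 p=0 r=1
t3.Δ1 clk=0 u=1 q=1 p=1 r=1
t3.Δ2 clk=0 u=1 q=0 p=1 r=1
t4.Δ0 clk=0 u=1 q=0 p=1 r=1
t4.Δ1 clk=1 u=1 q=0 p=0 r=1
t4.Δ2 clk=1 u=1 q=1 p=0 r=0
t4.Δ3 clk=1 u=1 q=1 p=0 r=1
t5.Δ0 clk=1 u=1 q=1 p=0 r=1
t5.Δ1 clk=0 u=1 q=1 p=1 r=1
t5.Δ2 clk=0 u=1 q=0 p=1 r=1
t6.Δ0 clk=0 u=1 q=0 p=1 r=1
t6.Δ1 clk=1 u=1 q=0 p=0 r=1
t6.Δ2 clk=1 u=1 q=1 p=0 r=0
t6.Δ3 clk=1 u=1 q=1 p=0 r=1
t7.Δ0 clk=1 u=1 q=1 p=0 r=1
t7.Δ1 clk=0 u=1 q=1 p=1 r=1
t7.Δ2 clk=0 u=1 q=0 p=1 r=1
t8.Δ0 clk=0 u=1 q=0 p=1 r=1
t8.Δ1 clk=1 u=1 q=0 p=0 r=1
t8.Δ2 clk=1 u=1 q=1 p=0 r=0
t8.Δ3 clk=1 u=1 q=1 p=0 r=1
t9.Δ0 clk=1 u=1 q=1 p=0 r=1
t9.Δ1 clk=0 u=1 q=1 p=1 r=1
t9.Δ2 clk=0 u=1 q=0 p=1 r=1
t10.Δ0 clk=0 u=1 q=0 p=1 r=1
t10.Δ1 clk=1 u=1 q=0 p=0 r=1
t10.Δ2 clk=1 u=1 q=1 p=0 r=0
t10.Δ3 clk=1 u=1 q=1 p=0 r=1
t11.Δ0 clk=1 u=1 q=1 p=0 r=1
t11.Δ1 clk=0 u=1 q=1 p=1 r=1
t11.Δ2 clk=0 u=1 q=0 p=1 r=1
t12.Δ0 clk=0 u=1 q=0 p=1 r=1
t12.Δ1 clk=1 u=1 q=0 p=0 r=1
t12.Δ2 clk=1 u=1 q=1 p=0 r=0
t12.Δ3 clk=1 u=1 q=1 p=0 r=1
t13.Δ0 clk=1 u=1 q=1 p=0 r=1
t13.Δ1 clk=0 u=1 q=1 p=1 r=1
t13.Δ2 clk=0 u=1 q=0 p=1 r=1
t14.Δ0 clk=0 u=1 q=0 p=1 r=1
t14.Δ1 clk=1 u=1 q=0 p=0 r=1
t14.Δ2 clk=1 u=1 q=1 p=0 r=0
t14.Δ3 clk=1 u=1 q=1 p=0 r=1
t15.Δ0 clk=1 u=1 q=1 p=0 r=1
t15.Δ1 clk=0 u=1 q=1 p=1 r=1
t15.Δ2 clk=0 u=1 q=0 p=1 r=1
t16.Δ0 clk=0 u=1 q=0 p=1 r=1
t16.Δ1 clk=1 u=1 q=0 p=0 r=1
t16.Δ2 clk=1 u=1 q=1 p=0 r=0
t16.Δ3 clk=1 u=1 q=1 p=0 r=1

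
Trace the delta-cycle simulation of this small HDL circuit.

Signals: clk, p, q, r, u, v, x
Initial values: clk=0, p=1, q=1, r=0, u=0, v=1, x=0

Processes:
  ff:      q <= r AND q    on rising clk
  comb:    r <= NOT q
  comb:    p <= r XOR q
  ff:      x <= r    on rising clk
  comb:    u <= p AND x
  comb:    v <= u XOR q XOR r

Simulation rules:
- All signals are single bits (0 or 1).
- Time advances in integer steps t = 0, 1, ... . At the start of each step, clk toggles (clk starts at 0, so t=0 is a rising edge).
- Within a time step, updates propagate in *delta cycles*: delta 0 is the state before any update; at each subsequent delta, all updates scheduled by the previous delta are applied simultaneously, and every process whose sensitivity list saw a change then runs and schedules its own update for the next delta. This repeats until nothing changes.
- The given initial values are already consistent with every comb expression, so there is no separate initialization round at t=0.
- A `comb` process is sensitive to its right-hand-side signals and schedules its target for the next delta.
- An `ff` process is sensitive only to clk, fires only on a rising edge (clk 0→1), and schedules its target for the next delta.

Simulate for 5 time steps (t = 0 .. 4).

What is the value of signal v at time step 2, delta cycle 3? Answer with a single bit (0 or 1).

1

t=0 Δ0: r=0 u=0 p=1 x=0 v=1 q=1 clk=0
  Δ1: clk:0→1
  Δ2: q:1→0
  Δ3: r:0→1, p:1→0, v:1→0
  Δ4: p:0→1, v:0→1
  (4Δ to stable)
t=1 Δ0: r=1 u=0 p=1 x=0 v=1 q=0 clk=1
  Δ1: clk:1→0
  (1Δ to stable)
t=2 Δ0: r=1 u=0 p=1 x=0 v=1 q=0 clk=0
  Δ1: clk:0→1
  Δ2: x:0→1
  Δ3: u:0→1
  Δ4: v:1→0
  (4Δ to stable)
t=3 Δ0: r=1 u=1 p=1 x=1 v=0 q=0 clk=1
  Δ1: clk:1→0
  (1Δ to stable)
t=4 Δ0: r=1 u=1 p=1 x=1 v=0 q=0 clk=0
  Δ1: clk:0→1
  (1Δ to stable)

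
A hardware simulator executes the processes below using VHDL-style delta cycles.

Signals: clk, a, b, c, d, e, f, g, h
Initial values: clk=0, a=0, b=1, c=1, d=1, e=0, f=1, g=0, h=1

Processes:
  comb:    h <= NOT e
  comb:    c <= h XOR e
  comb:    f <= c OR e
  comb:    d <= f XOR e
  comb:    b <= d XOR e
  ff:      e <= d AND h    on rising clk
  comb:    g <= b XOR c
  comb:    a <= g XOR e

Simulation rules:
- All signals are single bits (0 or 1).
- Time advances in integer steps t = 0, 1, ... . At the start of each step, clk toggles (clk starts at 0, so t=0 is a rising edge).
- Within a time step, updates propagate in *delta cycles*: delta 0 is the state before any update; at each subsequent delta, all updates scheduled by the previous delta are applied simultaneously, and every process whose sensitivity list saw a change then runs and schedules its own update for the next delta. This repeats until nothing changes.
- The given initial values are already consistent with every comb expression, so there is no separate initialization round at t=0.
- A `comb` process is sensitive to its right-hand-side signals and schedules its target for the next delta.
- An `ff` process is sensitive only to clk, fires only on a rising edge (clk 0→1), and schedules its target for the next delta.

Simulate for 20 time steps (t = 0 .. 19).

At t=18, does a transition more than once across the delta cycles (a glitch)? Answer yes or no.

[bits: g,h,b,c,clk,a,f,e,d]
t=0: Δ0=011100101 Δ1=011110101 Δ2=011110111 Δ3=000011110 Δ4=001111110 | 4Δ
t=1: Δ0=001111110 Δ1=001101110 | 1Δ
t=2: Δ0=001101110 Δ1=001111110 Δ2=001111100 Δ3=010010101 Δ4=011110001 Δ5=011110100 Δ6=010110101 Δ7=111110101 Δ8=011111101 Δ9=011110101 | 9Δ
t=3: Δ0=011110101 Δ1=011100101 | 1Δ
t=4: Δ0=011100101 Δ1=011110101 Δ2=011110111 Δ3=000011110 Δ4=001111110 | 4Δ
t=5: Δ0=001111110 Δ1=001101110 | 1Δ
t=6: Δ0=001101110 Δ1=001111110 Δ2=001111100 Δ3=010010101 Δ4=011110001 Δ5=011110100 Δ6=010110101 Δ7=111110101 Δ8=011111101 Δ9=011110101 | 9Δ
t=7: Δ0=011110101 Δ1=011100101 | 1Δ
t=8: Δ0=011100101 Δ1=011110101 Δ2=011110111 Δ3=000011110 Δ4=001111110 | 4Δ
t=9: Δ0=001111110 Δ1=001101110 | 1Δ
t=10: Δ0=001101110 Δ1=001111110 Δ2=001111100 Δ3=010010101 Δ4=011110001 Δ5=011110100 Δ6=010110101 Δ7=111110101 Δ8=011111101 Δ9=011110101 | 9Δ
t=11: Δ0=011110101 Δ1=011100101 | 1Δ
t=12: Δ0=011100101 Δ1=011110101 Δ2=011110111 Δ3=000011110 Δ4=001111110 | 4Δ
t=13: Δ0=001111110 Δ1=001101110 | 1Δ
t=14: Δ0=001101110 Δ1=001111110 Δ2=001111100 Δ3=010010101 Δ4=011110001 Δ5=011110100 Δ6=010110101 Δ7=111110101 Δ8=011111101 Δ9=011110101 | 9Δ
t=15: Δ0=011110101 Δ1=011100101 | 1Δ
t=16: Δ0=011100101 Δ1=011110101 Δ2=011110111 Δ3=000011110 Δ4=001111110 | 4Δ
t=17: Δ0=001111110 Δ1=001101110 | 1Δ
t=18: Δ0=001101110 Δ1=001111110 Δ2=001111100 Δ3=010010101 Δ4=011110001 Δ5=011110100 Δ6=010110101 Δ7=111110101 Δ8=011111101 Δ9=011110101 | 9Δ
t=19: Δ0=011110101 Δ1=011100101 | 1Δ

yes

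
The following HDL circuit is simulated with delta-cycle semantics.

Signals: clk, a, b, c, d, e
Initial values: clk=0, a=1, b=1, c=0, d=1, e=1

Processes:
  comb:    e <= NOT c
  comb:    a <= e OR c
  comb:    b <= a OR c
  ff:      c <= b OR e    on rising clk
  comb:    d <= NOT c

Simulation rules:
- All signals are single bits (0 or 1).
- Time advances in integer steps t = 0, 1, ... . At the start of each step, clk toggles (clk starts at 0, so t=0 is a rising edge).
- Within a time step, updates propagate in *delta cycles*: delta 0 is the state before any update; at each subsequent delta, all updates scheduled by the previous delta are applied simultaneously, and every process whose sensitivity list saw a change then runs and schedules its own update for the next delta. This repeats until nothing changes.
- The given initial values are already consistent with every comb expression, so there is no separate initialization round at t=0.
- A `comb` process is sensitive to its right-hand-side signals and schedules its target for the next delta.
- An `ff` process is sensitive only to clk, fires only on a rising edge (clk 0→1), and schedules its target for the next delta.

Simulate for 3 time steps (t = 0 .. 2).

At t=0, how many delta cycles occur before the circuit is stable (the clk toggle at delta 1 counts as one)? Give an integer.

3

[bits: c,b,d,clk,e,a]
t=0: Δ0=011011 Δ1=011111 Δ2=111111 Δ3=110101 | 3Δ
t=1: Δ0=110101 Δ1=110001 | 1Δ
t=2: Δ0=110001 Δ1=110101 | 1Δ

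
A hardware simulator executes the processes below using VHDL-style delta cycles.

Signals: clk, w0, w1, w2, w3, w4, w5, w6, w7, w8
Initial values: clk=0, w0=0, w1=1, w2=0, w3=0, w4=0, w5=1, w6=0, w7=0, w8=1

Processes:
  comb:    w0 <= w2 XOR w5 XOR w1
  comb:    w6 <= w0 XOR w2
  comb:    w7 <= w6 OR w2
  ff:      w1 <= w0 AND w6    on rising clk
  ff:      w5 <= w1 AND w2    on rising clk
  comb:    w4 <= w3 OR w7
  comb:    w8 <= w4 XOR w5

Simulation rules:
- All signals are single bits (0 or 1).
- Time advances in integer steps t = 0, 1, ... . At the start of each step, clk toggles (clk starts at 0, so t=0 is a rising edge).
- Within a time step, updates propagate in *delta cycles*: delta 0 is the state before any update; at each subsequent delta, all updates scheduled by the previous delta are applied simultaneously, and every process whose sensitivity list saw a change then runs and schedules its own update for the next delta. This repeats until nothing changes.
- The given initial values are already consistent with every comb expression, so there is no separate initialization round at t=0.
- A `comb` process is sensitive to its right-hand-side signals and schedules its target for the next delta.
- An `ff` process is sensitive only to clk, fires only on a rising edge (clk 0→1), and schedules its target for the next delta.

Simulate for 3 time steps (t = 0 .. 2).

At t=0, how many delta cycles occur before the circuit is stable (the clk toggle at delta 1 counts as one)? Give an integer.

[bits: w0,w8,w1,w6,w5,w3,w7,clk,w4,w2]
t=0: Δ0=0110100000 Δ1=0110100100 Δ2=0100000100 Δ3=0000000100 | 3Δ
t=1: Δ0=0000000100 Δ1=0000000000 | 1Δ
t=2: Δ0=0000000000 Δ1=0000000100 | 1Δ

3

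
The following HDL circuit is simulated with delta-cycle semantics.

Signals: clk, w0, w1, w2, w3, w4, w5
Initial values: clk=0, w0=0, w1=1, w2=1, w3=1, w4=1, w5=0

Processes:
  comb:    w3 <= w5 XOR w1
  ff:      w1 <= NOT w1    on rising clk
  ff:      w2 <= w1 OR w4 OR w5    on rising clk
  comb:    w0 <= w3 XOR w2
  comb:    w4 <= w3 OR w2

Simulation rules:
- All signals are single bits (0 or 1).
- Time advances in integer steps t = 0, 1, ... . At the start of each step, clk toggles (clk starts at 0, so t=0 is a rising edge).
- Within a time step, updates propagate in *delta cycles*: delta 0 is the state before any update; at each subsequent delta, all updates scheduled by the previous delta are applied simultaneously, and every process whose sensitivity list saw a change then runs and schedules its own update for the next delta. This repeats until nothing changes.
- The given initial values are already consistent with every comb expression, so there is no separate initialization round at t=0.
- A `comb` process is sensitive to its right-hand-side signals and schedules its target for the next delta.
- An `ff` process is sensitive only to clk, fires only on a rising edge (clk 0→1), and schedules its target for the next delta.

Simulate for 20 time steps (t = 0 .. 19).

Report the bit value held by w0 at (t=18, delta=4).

0

[bits: w5,w3,w2,w1,clk,w4,w0]
t=0: Δ0=0111010 Δ1=0111110 Δ2=0110110 Δ3=0010110 Δ4=0010111 | 4Δ
t=1: Δ0=0010111 Δ1=0010011 | 1Δ
t=2: Δ0=0010011 Δ1=0010111 Δ2=0011111 Δ3=0111111 Δ4=0111110 | 4Δ
t=3: Δ0=0111110 Δ1=0111010 | 1Δ
t=4: Δ0=0111010 Δ1=0111110 Δ2=0110110 Δ3=0010110 Δ4=0010111 | 4Δ
t=5: Δ0=0010111 Δ1=0010011 | 1Δ
t=6: Δ0=0010011 Δ1=0010111 Δ2=0011111 Δ3=0111111 Δ4=0111110 | 4Δ
t=7: Δ0=0111110 Δ1=0111010 | 1Δ
t=8: Δ0=0111010 Δ1=0111110 Δ2=0110110 Δ3=0010110 Δ4=0010111 | 4Δ
t=9: Δ0=0010111 Δ1=0010011 | 1Δ
t=10: Δ0=0010011 Δ1=0010111 Δ2=0011111 Δ3=0111111 Δ4=0111110 | 4Δ
t=11: Δ0=0111110 Δ1=0111010 | 1Δ
t=12: Δ0=0111010 Δ1=0111110 Δ2=0110110 Δ3=0010110 Δ4=0010111 | 4Δ
t=13: Δ0=0010111 Δ1=0010011 | 1Δ
t=14: Δ0=0010011 Δ1=0010111 Δ2=0011111 Δ3=0111111 Δ4=0111110 | 4Δ
t=15: Δ0=0111110 Δ1=0111010 | 1Δ
t=16: Δ0=0111010 Δ1=0111110 Δ2=0110110 Δ3=0010110 Δ4=0010111 | 4Δ
t=17: Δ0=0010111 Δ1=0010011 | 1Δ
t=18: Δ0=0010011 Δ1=0010111 Δ2=0011111 Δ3=0111111 Δ4=0111110 | 4Δ
t=19: Δ0=0111110 Δ1=0111010 | 1Δ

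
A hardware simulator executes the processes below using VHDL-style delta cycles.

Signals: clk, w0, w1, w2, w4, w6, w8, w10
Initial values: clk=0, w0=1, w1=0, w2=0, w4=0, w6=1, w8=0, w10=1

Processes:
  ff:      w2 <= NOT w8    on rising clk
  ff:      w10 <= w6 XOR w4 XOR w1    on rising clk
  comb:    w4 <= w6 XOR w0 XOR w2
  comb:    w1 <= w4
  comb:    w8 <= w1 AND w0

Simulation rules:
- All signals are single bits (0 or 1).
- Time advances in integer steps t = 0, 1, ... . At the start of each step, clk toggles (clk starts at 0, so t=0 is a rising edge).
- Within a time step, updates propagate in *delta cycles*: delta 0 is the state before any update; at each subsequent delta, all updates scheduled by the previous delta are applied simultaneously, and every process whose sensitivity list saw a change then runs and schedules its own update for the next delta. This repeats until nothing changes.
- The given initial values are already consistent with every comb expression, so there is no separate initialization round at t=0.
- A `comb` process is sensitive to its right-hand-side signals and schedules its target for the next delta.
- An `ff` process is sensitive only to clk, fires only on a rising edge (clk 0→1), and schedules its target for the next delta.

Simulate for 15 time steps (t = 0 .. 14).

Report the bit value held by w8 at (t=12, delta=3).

[bits: clk,w4,w8,w10,w0,w2,w1,w6]
t=0: Δ0=00011001 Δ1=10011001 Δ2=10011101 Δ3=11011101 Δ4=11011111 Δ5=11111111 | 5Δ
t=1: Δ0=11111111 Δ1=01111111 | 1Δ
t=2: Δ0=01111111 Δ1=11111111 Δ2=11111011 Δ3=10111011 Δ4=10111001 Δ5=10011001 | 5Δ
t=3: Δ0=10011001 Δ1=00011001 | 1Δ
t=4: Δ0=00011001 Δ1=10011001 Δ2=10011101 Δ3=11011101 Δ4=11011111 Δ5=11111111 | 5Δ
t=5: Δ0=11111111 Δ1=01111111 | 1Δ
t=6: Δ0=01111111 Δ1=11111111 Δ2=11111011 Δ3=10111011 Δ4=10111001 Δ5=10011001 | 5Δ
t=7: Δ0=10011001 Δ1=00011001 | 1Δ
t=8: Δ0=00011001 Δ1=10011001 Δ2=10011101 Δ3=11011101 Δ4=11011111 Δ5=11111111 | 5Δ
t=9: Δ0=11111111 Δ1=01111111 | 1Δ
t=10: Δ0=01111111 Δ1=11111111 Δ2=11111011 Δ3=10111011 Δ4=10111001 Δ5=10011001 | 5Δ
t=11: Δ0=10011001 Δ1=00011001 | 1Δ
t=12: Δ0=00011001 Δ1=10011001 Δ2=10011101 Δ3=11011101 Δ4=11011111 Δ5=11111111 | 5Δ
t=13: Δ0=11111111 Δ1=01111111 | 1Δ
t=14: Δ0=01111111 Δ1=11111111 Δ2=11111011 Δ3=10111011 Δ4=10111001 Δ5=10011001 | 5Δ

0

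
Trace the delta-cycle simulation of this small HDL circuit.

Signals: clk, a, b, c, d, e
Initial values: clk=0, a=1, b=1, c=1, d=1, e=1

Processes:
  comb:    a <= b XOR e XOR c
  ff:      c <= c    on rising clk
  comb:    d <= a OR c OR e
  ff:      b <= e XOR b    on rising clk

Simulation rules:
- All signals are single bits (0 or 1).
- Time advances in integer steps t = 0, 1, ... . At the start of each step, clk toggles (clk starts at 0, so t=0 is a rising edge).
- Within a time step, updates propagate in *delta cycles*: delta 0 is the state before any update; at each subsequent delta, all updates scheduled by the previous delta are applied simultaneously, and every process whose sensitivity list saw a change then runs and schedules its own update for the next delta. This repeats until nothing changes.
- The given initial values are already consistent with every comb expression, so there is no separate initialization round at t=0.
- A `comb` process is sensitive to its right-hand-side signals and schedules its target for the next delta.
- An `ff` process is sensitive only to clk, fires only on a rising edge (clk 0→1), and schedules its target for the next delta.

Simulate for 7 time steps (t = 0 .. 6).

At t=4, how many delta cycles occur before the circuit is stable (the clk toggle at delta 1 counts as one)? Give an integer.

[bits: a,d,e,c,clk,b]
t=0: Δ0=111101 Δ1=111111 Δ2=111110 Δ3=011110 | 3Δ
t=1: Δ0=011110 Δ1=011100 | 1Δ
t=2: Δ0=011100 Δ1=011110 Δ2=011111 Δ3=111111 | 3Δ
t=3: Δ0=111111 Δ1=111101 | 1Δ
t=4: Δ0=111101 Δ1=111111 Δ2=111110 Δ3=011110 | 3Δ
t=5: Δ0=011110 Δ1=011100 | 1Δ
t=6: Δ0=011100 Δ1=011110 Δ2=011111 Δ3=111111 | 3Δ

3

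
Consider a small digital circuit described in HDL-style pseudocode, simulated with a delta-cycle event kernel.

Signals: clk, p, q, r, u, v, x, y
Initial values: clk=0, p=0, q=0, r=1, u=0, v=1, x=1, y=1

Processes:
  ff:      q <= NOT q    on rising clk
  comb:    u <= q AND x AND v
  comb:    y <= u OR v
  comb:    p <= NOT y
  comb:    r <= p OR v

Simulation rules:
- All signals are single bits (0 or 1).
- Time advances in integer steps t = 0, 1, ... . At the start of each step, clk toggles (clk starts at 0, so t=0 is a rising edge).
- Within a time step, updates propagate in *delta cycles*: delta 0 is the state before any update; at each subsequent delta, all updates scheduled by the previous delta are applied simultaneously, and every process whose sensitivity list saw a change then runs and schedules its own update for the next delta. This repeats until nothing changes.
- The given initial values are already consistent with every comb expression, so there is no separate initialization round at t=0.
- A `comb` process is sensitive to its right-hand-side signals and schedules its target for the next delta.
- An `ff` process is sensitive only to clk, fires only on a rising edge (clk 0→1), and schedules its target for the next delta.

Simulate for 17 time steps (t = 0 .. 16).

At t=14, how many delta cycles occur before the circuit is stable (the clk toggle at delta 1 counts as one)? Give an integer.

3

t=0 Δ0: r=1 v=1 p=0 x=1 q=0 clk=0 y=1 u=0
  Δ1: clk:0→1
  Δ2: q:0→1
  Δ3: u:0→1
  (3Δ to stable)
t=1 Δ0: r=1 v=1 p=0 x=1 q=1 clk=1 y=1 u=1
  Δ1: clk:1→0
  (1Δ to stable)
t=2 Δ0: r=1 v=1 p=0 x=1 q=1 clk=0 y=1 u=1
  Δ1: clk:0→1
  Δ2: q:1→0
  Δ3: u:1→0
  (3Δ to stable)
t=3 Δ0: r=1 v=1 p=0 x=1 q=0 clk=1 y=1 u=0
  Δ1: clk:1→0
  (1Δ to stable)
t=4 Δ0: r=1 v=1 p=0 x=1 q=0 clk=0 y=1 u=0
  Δ1: clk:0→1
  Δ2: q:0→1
  Δ3: u:0→1
  (3Δ to stable)
t=5 Δ0: r=1 v=1 p=0 x=1 q=1 clk=1 y=1 u=1
  Δ1: clk:1→0
  (1Δ to stable)
t=6 Δ0: r=1 v=1 p=0 x=1 q=1 clk=0 y=1 u=1
  Δ1: clk:0→1
  Δ2: q:1→0
  Δ3: u:1→0
  (3Δ to stable)
t=7 Δ0: r=1 v=1 p=0 x=1 q=0 clk=1 y=1 u=0
  Δ1: clk:1→0
  (1Δ to stable)
t=8 Δ0: r=1 v=1 p=0 x=1 q=0 clk=0 y=1 u=0
  Δ1: clk:0→1
  Δ2: q:0→1
  Δ3: u:0→1
  (3Δ to stable)
t=9 Δ0: r=1 v=1 p=0 x=1 q=1 clk=1 y=1 u=1
  Δ1: clk:1→0
  (1Δ to stable)
t=10 Δ0: r=1 v=1 p=0 x=1 q=1 clk=0 y=1 u=1
  Δ1: clk:0→1
  Δ2: q:1→0
  Δ3: u:1→0
  (3Δ to stable)
t=11 Δ0: r=1 v=1 p=0 x=1 q=0 clk=1 y=1 u=0
  Δ1: clk:1→0
  (1Δ to stable)
t=12 Δ0: r=1 v=1 p=0 x=1 q=0 clk=0 y=1 u=0
  Δ1: clk:0→1
  Δ2: q:0→1
  Δ3: u:0→1
  (3Δ to stable)
t=13 Δ0: r=1 v=1 p=0 x=1 q=1 clk=1 y=1 u=1
  Δ1: clk:1→0
  (1Δ to stable)
t=14 Δ0: r=1 v=1 p=0 x=1 q=1 clk=0 y=1 u=1
  Δ1: clk:0→1
  Δ2: q:1→0
  Δ3: u:1→0
  (3Δ to stable)
t=15 Δ0: r=1 v=1 p=0 x=1 q=0 clk=1 y=1 u=0
  Δ1: clk:1→0
  (1Δ to stable)
t=16 Δ0: r=1 v=1 p=0 x=1 q=0 clk=0 y=1 u=0
  Δ1: clk:0→1
  Δ2: q:0→1
  Δ3: u:0→1
  (3Δ to stable)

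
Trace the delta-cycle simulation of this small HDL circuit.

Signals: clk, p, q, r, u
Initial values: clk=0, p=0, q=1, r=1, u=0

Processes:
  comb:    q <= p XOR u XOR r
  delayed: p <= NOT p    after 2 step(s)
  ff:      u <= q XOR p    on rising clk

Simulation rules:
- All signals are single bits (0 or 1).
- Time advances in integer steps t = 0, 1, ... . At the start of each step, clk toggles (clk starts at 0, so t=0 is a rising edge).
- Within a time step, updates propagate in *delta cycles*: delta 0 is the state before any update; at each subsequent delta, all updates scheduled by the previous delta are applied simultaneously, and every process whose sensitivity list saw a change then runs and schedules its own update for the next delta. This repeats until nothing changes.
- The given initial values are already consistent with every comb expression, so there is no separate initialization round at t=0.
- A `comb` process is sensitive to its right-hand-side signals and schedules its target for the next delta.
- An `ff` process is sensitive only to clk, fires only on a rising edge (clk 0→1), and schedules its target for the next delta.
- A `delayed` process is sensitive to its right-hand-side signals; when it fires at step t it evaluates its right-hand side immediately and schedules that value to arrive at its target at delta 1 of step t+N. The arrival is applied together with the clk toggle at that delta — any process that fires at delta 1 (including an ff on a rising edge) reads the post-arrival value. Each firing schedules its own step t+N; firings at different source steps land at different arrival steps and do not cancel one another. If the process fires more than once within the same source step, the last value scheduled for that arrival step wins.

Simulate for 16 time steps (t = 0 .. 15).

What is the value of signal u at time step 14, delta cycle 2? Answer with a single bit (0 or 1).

0

t=0 Δ0: clk=0 u=0 p=0 r=1 q=1
  Δ1: clk:0→1
  Δ2: u:0→1
  Δ3: q:1→0
  (3Δ to stable)
t=1 Δ0: clk=1 u=1 p=0 r=1 q=0
  Δ1: clk:1→0
  (1Δ to stable)
t=2 Δ0: clk=0 u=1 p=0 r=1 q=0
  Δ1: clk:0→1
  Δ2: u:1→0
  Δ3: q:0→1
  (3Δ to stable)
t=3 Δ0: clk=1 u=0 p=0 r=1 q=1
  Δ1: clk:1→0
  (1Δ to stable)
t=4 Δ0: clk=0 u=0 p=0 r=1 q=1
  Δ1: clk:0→1
  Δ2: u:0→1
  Δ3: q:1→0
  (3Δ to stable)
t=5 Δ0: clk=1 u=1 p=0 r=1 q=0
  Δ1: clk:1→0
  (1Δ to stable)
t=6 Δ0: clk=0 u=1 p=0 r=1 q=0
  Δ1: clk:0→1
  Δ2: u:1→0
  Δ3: q:0→1
  (3Δ to stable)
t=7 Δ0: clk=1 u=0 p=0 r=1 q=1
  Δ1: clk:1→0
  (1Δ to stable)
t=8 Δ0: clk=0 u=0 p=0 r=1 q=1
  Δ1: clk:0→1
  Δ2: u:0→1
  Δ3: q:1→0
  (3Δ to stable)
t=9 Δ0: clk=1 u=1 p=0 r=1 q=0
  Δ1: clk:1→0
  (1Δ to stable)
t=10 Δ0: clk=0 u=1 p=0 r=1 q=0
  Δ1: clk:0→1
  Δ2: u:1→0
  Δ3: q:0→1
  (3Δ to stable)
t=11 Δ0: clk=1 u=0 p=0 r=1 q=1
  Δ1: clk:1→0
  (1Δ to stable)
t=12 Δ0: clk=0 u=0 p=0 r=1 q=1
  Δ1: clk:0→1
  Δ2: u:0→1
  Δ3: q:1→0
  (3Δ to stable)
t=13 Δ0: clk=1 u=1 p=0 r=1 q=0
  Δ1: clk:1→0
  (1Δ to stable)
t=14 Δ0: clk=0 u=1 p=0 r=1 q=0
  Δ1: clk:0→1
  Δ2: u:1→0
  Δ3: q:0→1
  (3Δ to stable)
t=15 Δ0: clk=1 u=0 p=0 r=1 q=1
  Δ1: clk:1→0
  (1Δ to stable)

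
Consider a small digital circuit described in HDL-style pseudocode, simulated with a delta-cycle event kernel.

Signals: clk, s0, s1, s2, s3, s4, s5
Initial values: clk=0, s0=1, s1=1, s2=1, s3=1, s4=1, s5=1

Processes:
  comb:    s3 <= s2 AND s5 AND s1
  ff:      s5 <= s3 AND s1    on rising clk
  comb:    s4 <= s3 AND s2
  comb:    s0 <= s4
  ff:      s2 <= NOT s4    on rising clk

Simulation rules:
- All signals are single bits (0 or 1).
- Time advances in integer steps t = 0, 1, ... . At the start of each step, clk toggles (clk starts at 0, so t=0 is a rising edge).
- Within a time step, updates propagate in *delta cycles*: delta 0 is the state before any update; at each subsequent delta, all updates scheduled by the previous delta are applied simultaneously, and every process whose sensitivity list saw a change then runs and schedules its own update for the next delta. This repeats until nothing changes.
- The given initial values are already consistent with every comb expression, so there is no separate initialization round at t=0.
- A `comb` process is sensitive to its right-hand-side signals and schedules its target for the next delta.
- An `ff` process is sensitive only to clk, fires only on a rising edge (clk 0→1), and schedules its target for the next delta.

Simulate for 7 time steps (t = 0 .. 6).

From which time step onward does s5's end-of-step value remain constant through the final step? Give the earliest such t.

2

[bits: s3,s0,clk,s4,s5,s2,s1]
t=0: Δ0=1101111 Δ1=1111111 Δ2=1111101 Δ3=0110101 Δ4=0010101 | 4Δ
t=1: Δ0=0010101 Δ1=0000101 | 1Δ
t=2: Δ0=0000101 Δ1=0010101 Δ2=0010011 | 2Δ
t=3: Δ0=0010011 Δ1=0000011 | 1Δ
t=4: Δ0=0000011 Δ1=0010011 | 1Δ
t=5: Δ0=0010011 Δ1=0000011 | 1Δ
t=6: Δ0=0000011 Δ1=0010011 | 1Δ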